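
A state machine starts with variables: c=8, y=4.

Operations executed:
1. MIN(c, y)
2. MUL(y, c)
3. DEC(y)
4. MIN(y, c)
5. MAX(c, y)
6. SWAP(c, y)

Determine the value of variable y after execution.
y = 4

Tracing execution:
Step 1: MIN(c, y) → y = 4
Step 2: MUL(y, c) → y = 16
Step 3: DEC(y) → y = 15
Step 4: MIN(y, c) → y = 4
Step 5: MAX(c, y) → y = 4
Step 6: SWAP(c, y) → y = 4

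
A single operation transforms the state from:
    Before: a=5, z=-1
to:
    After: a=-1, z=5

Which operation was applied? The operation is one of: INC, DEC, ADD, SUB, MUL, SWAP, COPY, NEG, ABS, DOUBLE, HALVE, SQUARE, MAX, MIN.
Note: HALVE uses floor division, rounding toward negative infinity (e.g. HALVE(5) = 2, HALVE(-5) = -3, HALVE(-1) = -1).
SWAP(z, a)

Analyzing the change:
Before: a=5, z=-1
After: a=-1, z=5
Variable z changed from -1 to 5
Variable a changed from 5 to -1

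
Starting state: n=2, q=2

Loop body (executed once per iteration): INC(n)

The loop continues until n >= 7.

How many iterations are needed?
5

Tracing iterations:
Initial: n=2, q=2
After iteration 1: n=3, q=2
After iteration 2: n=4, q=2
After iteration 3: n=5, q=2
After iteration 4: n=6, q=2
After iteration 5: n=7, q=2
n >= 7 now holds, so the loop exits after 5 iterations.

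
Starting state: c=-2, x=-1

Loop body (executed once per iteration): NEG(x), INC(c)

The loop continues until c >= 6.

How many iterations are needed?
8

Tracing iterations:
Initial: c=-2, x=-1
After iteration 1: c=-1, x=1
After iteration 2: c=0, x=-1
After iteration 3: c=1, x=1
After iteration 4: c=2, x=-1
After iteration 5: c=3, x=1
After iteration 6: c=4, x=-1
After iteration 7: c=5, x=1
After iteration 8: c=6, x=-1
c >= 6 now holds, so the loop exits after 8 iterations.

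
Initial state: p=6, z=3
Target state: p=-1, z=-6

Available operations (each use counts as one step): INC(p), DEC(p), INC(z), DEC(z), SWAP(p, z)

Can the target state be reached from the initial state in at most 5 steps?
No

The target state cannot be reached within 5 steps.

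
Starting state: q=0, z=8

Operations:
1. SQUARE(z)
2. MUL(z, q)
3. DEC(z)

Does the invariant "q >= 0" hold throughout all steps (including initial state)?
Yes

The invariant holds at every step.

State at each step:
Initial: q=0, z=8
After step 1: q=0, z=64
After step 2: q=0, z=0
After step 3: q=0, z=-1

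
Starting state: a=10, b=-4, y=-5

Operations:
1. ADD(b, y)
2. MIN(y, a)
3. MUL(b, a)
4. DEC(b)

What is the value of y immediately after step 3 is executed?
y = -5

Tracing y through execution:
Initial: y = -5
After step 1 (ADD(b, y)): y = -5
After step 2 (MIN(y, a)): y = -5
After step 3 (MUL(b, a)): y = -5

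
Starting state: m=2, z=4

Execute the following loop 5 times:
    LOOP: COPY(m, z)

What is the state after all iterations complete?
m=4, z=4

Iteration trace:
Start: m=2, z=4
After iteration 1: m=4, z=4
After iteration 2: m=4, z=4
After iteration 3: m=4, z=4
After iteration 4: m=4, z=4
After iteration 5: m=4, z=4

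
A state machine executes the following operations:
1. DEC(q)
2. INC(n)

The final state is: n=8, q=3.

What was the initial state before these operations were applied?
n=7, q=4

Working backwards:
Final state: n=8, q=3
Before step 2 (INC(n)): n=7, q=3
Before step 1 (DEC(q)): n=7, q=4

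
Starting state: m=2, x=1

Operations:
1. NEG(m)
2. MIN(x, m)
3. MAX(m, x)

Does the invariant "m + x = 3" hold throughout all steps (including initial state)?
No, violated after step 1

The invariant is violated after step 1.

State at each step:
Initial: m=2, x=1
After step 1: m=-2, x=1
After step 2: m=-2, x=-2
After step 3: m=-2, x=-2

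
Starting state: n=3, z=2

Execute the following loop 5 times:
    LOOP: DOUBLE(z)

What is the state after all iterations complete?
n=3, z=64

Iteration trace:
Start: n=3, z=2
After iteration 1: n=3, z=4
After iteration 2: n=3, z=8
After iteration 3: n=3, z=16
After iteration 4: n=3, z=32
After iteration 5: n=3, z=64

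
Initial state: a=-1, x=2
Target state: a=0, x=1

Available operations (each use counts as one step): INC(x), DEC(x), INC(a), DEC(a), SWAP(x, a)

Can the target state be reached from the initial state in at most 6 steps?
Yes

Path (2 steps): DEC(x) → INC(a)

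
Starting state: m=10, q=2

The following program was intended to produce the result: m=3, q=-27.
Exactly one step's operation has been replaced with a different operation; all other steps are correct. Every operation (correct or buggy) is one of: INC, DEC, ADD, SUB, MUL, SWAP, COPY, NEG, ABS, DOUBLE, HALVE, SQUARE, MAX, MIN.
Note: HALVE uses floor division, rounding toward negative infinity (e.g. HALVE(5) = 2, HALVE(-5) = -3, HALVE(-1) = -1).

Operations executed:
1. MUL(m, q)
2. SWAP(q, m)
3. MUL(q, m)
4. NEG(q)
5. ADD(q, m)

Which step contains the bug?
Step 1

Trace with buggy code:
Initial: m=10, q=2
After step 1: m=20, q=2
After step 2: m=2, q=20
After step 3: m=2, q=40
After step 4: m=2, q=-40
After step 5: m=2, q=-38
Actual final m=2, q=-38 ≠ expected m=3, q=-27.
Step 1 is the only position where a single-operation replacement can produce the expected result.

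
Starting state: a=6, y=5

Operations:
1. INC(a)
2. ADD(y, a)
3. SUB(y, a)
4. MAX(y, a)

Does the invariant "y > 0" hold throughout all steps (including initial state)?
Yes

The invariant holds at every step.

State at each step:
Initial: a=6, y=5
After step 1: a=7, y=5
After step 2: a=7, y=12
After step 3: a=7, y=5
After step 4: a=7, y=7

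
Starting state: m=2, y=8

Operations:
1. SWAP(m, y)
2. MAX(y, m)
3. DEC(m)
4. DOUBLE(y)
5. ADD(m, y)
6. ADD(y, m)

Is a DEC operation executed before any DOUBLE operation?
Yes

First DEC: step 3
First DOUBLE: step 4
Since 3 < 4, DEC comes first.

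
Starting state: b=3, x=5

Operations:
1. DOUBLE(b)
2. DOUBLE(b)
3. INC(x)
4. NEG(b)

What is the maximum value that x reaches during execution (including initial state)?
6

Values of x at each step:
Initial: x = 5
After step 1: x = 5
After step 2: x = 5
After step 3: x = 6 ← maximum
After step 4: x = 6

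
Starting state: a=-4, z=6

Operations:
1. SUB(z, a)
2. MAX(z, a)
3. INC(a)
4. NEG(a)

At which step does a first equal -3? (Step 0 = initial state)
Step 3

Tracing a:
Initial: a = -4
After step 1: a = -4
After step 2: a = -4
After step 3: a = -3 ← first occurrence
After step 4: a = 3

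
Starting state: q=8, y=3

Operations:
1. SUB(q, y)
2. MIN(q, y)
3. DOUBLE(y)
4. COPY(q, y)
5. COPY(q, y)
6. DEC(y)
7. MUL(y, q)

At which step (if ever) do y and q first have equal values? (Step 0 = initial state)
Step 2

y and q first become equal after step 2.

Comparing values at each step:
Initial: y=3, q=8
After step 1: y=3, q=5
After step 2: y=3, q=3 ← equal!
After step 3: y=6, q=3
After step 4: y=6, q=6 ← equal!
After step 5: y=6, q=6 ← equal!
After step 6: y=5, q=6
After step 7: y=30, q=6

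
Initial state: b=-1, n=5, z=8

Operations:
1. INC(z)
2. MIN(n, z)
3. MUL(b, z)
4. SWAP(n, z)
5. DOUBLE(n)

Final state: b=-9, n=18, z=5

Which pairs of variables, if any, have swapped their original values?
None

Comparing initial and final values:
b: -1 → -9
n: 5 → 18
z: 8 → 5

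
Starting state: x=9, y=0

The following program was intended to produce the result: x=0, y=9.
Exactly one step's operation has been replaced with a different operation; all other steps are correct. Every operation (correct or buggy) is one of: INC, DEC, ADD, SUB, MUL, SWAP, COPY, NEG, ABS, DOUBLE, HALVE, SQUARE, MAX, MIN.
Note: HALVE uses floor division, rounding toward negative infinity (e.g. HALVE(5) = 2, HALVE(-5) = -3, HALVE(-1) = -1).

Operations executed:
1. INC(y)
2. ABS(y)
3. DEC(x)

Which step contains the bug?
Step 2

Trace with buggy code:
Initial: x=9, y=0
After step 1: x=9, y=1
After step 2: x=9, y=1
After step 3: x=8, y=1
Actual final x=8, y=1 ≠ expected x=0, y=9.
Step 2 is the only position where a single-operation replacement can produce the expected result.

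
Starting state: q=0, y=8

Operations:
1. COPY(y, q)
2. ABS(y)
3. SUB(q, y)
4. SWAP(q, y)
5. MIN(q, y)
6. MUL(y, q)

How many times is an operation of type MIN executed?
1

Counting MIN operations:
Step 5: MIN(q, y) ← MIN
Total: 1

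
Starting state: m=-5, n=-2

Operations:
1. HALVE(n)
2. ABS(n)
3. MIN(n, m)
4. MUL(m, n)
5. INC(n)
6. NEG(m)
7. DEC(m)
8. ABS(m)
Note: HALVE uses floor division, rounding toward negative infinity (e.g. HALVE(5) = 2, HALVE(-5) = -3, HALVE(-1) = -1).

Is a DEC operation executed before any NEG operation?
No

First DEC: step 7
First NEG: step 6
Since 7 > 6, NEG comes first.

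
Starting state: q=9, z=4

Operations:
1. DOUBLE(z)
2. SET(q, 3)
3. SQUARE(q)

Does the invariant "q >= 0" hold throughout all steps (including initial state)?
Yes

The invariant holds at every step.

State at each step:
Initial: q=9, z=4
After step 1: q=9, z=8
After step 2: q=3, z=8
After step 3: q=9, z=8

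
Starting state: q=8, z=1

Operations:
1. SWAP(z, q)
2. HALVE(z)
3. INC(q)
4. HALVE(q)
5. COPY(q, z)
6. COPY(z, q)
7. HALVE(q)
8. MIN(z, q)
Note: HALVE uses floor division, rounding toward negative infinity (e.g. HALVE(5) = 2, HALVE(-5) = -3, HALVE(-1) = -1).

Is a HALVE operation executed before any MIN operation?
Yes

First HALVE: step 2
First MIN: step 8
Since 2 < 8, HALVE comes first.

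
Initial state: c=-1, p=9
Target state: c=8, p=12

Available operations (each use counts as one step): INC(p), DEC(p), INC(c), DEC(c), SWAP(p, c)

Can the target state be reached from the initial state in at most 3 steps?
No

The target state cannot be reached within 3 steps.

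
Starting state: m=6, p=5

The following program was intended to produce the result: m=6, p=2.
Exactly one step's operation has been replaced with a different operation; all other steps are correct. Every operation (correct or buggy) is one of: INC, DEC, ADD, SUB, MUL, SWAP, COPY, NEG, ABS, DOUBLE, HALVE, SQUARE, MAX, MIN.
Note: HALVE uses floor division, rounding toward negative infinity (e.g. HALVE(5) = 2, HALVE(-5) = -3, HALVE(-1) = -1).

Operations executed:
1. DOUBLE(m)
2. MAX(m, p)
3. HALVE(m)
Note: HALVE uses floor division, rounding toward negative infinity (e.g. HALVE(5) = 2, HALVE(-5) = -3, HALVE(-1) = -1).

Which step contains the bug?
Step 2

Trace with buggy code:
Initial: m=6, p=5
After step 1: m=12, p=5
After step 2: m=12, p=5
After step 3: m=6, p=5
Actual final m=6, p=5 ≠ expected m=6, p=2.
Step 2 is the only position where a single-operation replacement can produce the expected result.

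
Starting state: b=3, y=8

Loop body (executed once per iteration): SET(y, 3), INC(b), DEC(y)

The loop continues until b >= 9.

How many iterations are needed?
6

Tracing iterations:
Initial: b=3, y=8
After iteration 1: b=4, y=2
After iteration 2: b=5, y=2
After iteration 3: b=6, y=2
After iteration 4: b=7, y=2
After iteration 5: b=8, y=2
After iteration 6: b=9, y=2
b >= 9 now holds, so the loop exits after 6 iterations.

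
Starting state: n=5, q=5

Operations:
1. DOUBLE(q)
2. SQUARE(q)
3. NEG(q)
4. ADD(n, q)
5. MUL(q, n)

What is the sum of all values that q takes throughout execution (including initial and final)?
9415

Values of q at each step:
Initial: q = 5
After step 1: q = 10
After step 2: q = 100
After step 3: q = -100
After step 4: q = -100
After step 5: q = 9500
Sum = 5 + 10 + 100 + -100 + -100 + 9500 = 9415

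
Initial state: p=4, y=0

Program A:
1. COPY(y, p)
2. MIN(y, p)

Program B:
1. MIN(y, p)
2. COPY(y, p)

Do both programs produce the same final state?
Yes

Program A final state: p=4, y=4
Program B final state: p=4, y=4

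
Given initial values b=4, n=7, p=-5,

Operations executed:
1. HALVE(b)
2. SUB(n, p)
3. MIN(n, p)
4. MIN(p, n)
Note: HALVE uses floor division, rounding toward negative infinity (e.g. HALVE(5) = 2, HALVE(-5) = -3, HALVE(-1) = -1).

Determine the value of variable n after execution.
n = -5

Tracing execution:
Step 1: HALVE(b) → n = 7
Step 2: SUB(n, p) → n = 12
Step 3: MIN(n, p) → n = -5
Step 4: MIN(p, n) → n = -5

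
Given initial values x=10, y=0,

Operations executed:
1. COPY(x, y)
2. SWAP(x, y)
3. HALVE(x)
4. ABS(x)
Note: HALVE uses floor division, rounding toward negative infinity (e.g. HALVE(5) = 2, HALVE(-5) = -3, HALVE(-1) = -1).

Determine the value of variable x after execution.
x = 0

Tracing execution:
Step 1: COPY(x, y) → x = 0
Step 2: SWAP(x, y) → x = 0
Step 3: HALVE(x) → x = 0
Step 4: ABS(x) → x = 0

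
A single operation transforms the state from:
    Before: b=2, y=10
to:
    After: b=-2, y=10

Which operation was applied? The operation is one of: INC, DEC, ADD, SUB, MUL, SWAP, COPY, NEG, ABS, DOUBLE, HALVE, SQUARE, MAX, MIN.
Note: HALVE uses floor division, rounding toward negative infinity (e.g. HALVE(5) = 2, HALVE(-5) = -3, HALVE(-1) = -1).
NEG(b)

Analyzing the change:
Before: b=2, y=10
After: b=-2, y=10
Variable b changed from 2 to -2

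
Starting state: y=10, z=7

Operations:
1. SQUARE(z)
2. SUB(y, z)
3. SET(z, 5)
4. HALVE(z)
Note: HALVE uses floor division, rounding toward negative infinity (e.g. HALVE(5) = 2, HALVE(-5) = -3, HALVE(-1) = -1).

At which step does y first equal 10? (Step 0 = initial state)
Step 0

Tracing y:
Initial: y = 10 ← first occurrence
After step 1: y = 10
After step 2: y = -39
After step 3: y = -39
After step 4: y = -39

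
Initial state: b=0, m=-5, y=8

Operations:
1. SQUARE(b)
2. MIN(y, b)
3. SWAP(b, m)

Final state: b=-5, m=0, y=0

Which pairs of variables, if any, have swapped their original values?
(m, b)

Comparing initial and final values:
y: 8 → 0
m: -5 → 0
b: 0 → -5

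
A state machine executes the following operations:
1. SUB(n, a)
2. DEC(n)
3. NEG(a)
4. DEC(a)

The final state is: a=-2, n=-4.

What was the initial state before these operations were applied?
a=1, n=-2

Working backwards:
Final state: a=-2, n=-4
Before step 4 (DEC(a)): a=-1, n=-4
Before step 3 (NEG(a)): a=1, n=-4
Before step 2 (DEC(n)): a=1, n=-3
Before step 1 (SUB(n, a)): a=1, n=-2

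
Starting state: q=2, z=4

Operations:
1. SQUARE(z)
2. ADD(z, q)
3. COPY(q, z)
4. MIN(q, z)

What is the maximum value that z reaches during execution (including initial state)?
18

Values of z at each step:
Initial: z = 4
After step 1: z = 16
After step 2: z = 18 ← maximum
After step 3: z = 18
After step 4: z = 18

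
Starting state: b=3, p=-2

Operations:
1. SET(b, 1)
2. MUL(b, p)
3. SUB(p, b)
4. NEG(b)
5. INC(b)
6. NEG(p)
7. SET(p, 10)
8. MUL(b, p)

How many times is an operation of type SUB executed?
1

Counting SUB operations:
Step 3: SUB(p, b) ← SUB
Total: 1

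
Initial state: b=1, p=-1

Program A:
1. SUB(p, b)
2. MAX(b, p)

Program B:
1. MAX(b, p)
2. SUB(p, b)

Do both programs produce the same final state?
Yes

Program A final state: b=1, p=-2
Program B final state: b=1, p=-2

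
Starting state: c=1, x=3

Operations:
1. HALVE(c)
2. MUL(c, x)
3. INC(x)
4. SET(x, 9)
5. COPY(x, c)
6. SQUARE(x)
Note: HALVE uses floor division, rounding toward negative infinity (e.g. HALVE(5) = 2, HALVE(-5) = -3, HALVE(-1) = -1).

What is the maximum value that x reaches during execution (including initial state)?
9

Values of x at each step:
Initial: x = 3
After step 1: x = 3
After step 2: x = 3
After step 3: x = 4
After step 4: x = 9 ← maximum
After step 5: x = 0
After step 6: x = 0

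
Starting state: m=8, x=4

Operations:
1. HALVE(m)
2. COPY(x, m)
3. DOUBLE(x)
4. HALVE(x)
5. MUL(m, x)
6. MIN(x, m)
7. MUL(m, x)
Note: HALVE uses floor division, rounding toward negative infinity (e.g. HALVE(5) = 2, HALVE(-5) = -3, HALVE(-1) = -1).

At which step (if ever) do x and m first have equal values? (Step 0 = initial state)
Step 1

x and m first become equal after step 1.

Comparing values at each step:
Initial: x=4, m=8
After step 1: x=4, m=4 ← equal!
After step 2: x=4, m=4 ← equal!
After step 3: x=8, m=4
After step 4: x=4, m=4 ← equal!
After step 5: x=4, m=16
After step 6: x=4, m=16
After step 7: x=4, m=64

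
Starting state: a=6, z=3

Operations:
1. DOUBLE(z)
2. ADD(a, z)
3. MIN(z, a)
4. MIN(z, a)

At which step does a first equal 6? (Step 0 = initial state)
Step 0

Tracing a:
Initial: a = 6 ← first occurrence
After step 1: a = 6
After step 2: a = 12
After step 3: a = 12
After step 4: a = 12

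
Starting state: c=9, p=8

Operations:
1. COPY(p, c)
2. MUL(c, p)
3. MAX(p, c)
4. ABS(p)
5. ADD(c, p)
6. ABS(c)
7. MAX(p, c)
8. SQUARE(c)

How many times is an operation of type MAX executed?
2

Counting MAX operations:
Step 3: MAX(p, c) ← MAX
Step 7: MAX(p, c) ← MAX
Total: 2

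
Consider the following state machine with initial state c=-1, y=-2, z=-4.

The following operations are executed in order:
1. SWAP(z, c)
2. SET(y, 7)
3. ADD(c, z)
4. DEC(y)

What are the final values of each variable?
{c: -5, y: 6, z: -1}

Step-by-step execution:
Initial: c=-1, y=-2, z=-4
After step 1 (SWAP(z, c)): c=-4, y=-2, z=-1
After step 2 (SET(y, 7)): c=-4, y=7, z=-1
After step 3 (ADD(c, z)): c=-5, y=7, z=-1
After step 4 (DEC(y)): c=-5, y=6, z=-1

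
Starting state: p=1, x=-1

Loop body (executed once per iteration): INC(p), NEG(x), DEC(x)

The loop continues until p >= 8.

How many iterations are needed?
7

Tracing iterations:
Initial: p=1, x=-1
After iteration 1: p=2, x=0
After iteration 2: p=3, x=-1
After iteration 3: p=4, x=0
After iteration 4: p=5, x=-1
After iteration 5: p=6, x=0
After iteration 6: p=7, x=-1
After iteration 7: p=8, x=0
p >= 8 now holds, so the loop exits after 7 iterations.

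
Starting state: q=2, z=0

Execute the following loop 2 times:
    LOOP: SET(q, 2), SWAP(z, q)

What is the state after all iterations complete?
q=2, z=2

Iteration trace:
Start: q=2, z=0
After iteration 1: q=0, z=2
After iteration 2: q=2, z=2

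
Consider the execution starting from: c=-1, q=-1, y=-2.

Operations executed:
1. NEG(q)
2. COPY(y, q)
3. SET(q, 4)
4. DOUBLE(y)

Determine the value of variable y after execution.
y = 2

Tracing execution:
Step 1: NEG(q) → y = -2
Step 2: COPY(y, q) → y = 1
Step 3: SET(q, 4) → y = 1
Step 4: DOUBLE(y) → y = 2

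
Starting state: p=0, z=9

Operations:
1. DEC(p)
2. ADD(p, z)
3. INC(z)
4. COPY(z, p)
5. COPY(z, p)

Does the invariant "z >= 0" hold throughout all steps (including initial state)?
Yes

The invariant holds at every step.

State at each step:
Initial: p=0, z=9
After step 1: p=-1, z=9
After step 2: p=8, z=9
After step 3: p=8, z=10
After step 4: p=8, z=8
After step 5: p=8, z=8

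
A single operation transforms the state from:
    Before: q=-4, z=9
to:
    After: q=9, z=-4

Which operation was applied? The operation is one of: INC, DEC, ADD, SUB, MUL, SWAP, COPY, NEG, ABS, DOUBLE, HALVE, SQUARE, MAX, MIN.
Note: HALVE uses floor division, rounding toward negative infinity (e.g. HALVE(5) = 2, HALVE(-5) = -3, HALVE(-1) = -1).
SWAP(z, q)

Analyzing the change:
Before: q=-4, z=9
After: q=9, z=-4
Variable z changed from 9 to -4
Variable q changed from -4 to 9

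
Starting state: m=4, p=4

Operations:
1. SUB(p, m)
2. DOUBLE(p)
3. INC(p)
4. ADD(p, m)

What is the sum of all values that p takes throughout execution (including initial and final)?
10

Values of p at each step:
Initial: p = 4
After step 1: p = 0
After step 2: p = 0
After step 3: p = 1
After step 4: p = 5
Sum = 4 + 0 + 0 + 1 + 5 = 10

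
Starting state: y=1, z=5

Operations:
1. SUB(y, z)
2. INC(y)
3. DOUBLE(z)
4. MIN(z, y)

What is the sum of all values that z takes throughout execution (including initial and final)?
22

Values of z at each step:
Initial: z = 5
After step 1: z = 5
After step 2: z = 5
After step 3: z = 10
After step 4: z = -3
Sum = 5 + 5 + 5 + 10 + -3 = 22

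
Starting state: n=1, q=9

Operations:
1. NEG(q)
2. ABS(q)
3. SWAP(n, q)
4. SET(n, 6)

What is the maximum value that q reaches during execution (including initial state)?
9

Values of q at each step:
Initial: q = 9 ← maximum
After step 1: q = -9
After step 2: q = 9
After step 3: q = 1
After step 4: q = 1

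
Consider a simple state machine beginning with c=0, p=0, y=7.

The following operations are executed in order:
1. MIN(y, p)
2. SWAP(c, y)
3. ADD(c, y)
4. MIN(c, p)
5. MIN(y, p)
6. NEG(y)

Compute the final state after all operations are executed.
{c: 0, p: 0, y: 0}

Step-by-step execution:
Initial: c=0, p=0, y=7
After step 1 (MIN(y, p)): c=0, p=0, y=0
After step 2 (SWAP(c, y)): c=0, p=0, y=0
After step 3 (ADD(c, y)): c=0, p=0, y=0
After step 4 (MIN(c, p)): c=0, p=0, y=0
After step 5 (MIN(y, p)): c=0, p=0, y=0
After step 6 (NEG(y)): c=0, p=0, y=0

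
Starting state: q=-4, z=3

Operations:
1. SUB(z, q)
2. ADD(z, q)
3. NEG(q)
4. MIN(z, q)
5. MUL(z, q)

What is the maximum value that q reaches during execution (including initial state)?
4

Values of q at each step:
Initial: q = -4
After step 1: q = -4
After step 2: q = -4
After step 3: q = 4 ← maximum
After step 4: q = 4
After step 5: q = 4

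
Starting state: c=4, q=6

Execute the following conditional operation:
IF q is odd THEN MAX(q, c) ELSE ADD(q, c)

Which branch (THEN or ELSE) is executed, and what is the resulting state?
Branch: ELSE, Final state: c=4, q=10

Evaluating condition: q is odd
Condition is False, so ELSE branch executes
After ADD(q, c): c=4, q=10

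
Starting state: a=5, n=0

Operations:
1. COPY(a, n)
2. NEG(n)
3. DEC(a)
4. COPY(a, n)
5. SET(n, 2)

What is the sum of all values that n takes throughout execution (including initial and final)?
2

Values of n at each step:
Initial: n = 0
After step 1: n = 0
After step 2: n = 0
After step 3: n = 0
After step 4: n = 0
After step 5: n = 2
Sum = 0 + 0 + 0 + 0 + 0 + 2 = 2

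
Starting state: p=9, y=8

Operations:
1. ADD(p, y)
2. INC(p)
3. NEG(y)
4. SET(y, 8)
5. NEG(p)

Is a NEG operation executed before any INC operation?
No

First NEG: step 3
First INC: step 2
Since 3 > 2, INC comes first.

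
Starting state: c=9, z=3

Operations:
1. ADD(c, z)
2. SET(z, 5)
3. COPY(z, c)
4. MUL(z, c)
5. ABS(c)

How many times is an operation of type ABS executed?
1

Counting ABS operations:
Step 5: ABS(c) ← ABS
Total: 1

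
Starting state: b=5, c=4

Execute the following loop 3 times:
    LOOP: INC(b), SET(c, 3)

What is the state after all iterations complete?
b=8, c=3

Iteration trace:
Start: b=5, c=4
After iteration 1: b=6, c=3
After iteration 2: b=7, c=3
After iteration 3: b=8, c=3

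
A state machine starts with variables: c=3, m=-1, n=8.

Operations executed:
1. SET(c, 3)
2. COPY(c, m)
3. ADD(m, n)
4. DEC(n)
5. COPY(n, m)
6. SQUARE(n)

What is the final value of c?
c = -1

Tracing execution:
Step 1: SET(c, 3) → c = 3
Step 2: COPY(c, m) → c = -1
Step 3: ADD(m, n) → c = -1
Step 4: DEC(n) → c = -1
Step 5: COPY(n, m) → c = -1
Step 6: SQUARE(n) → c = -1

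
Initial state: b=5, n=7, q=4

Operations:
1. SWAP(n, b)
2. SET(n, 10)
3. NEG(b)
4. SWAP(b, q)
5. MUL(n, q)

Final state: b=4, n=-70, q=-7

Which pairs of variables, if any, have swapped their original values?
None

Comparing initial and final values:
q: 4 → -7
b: 5 → 4
n: 7 → -70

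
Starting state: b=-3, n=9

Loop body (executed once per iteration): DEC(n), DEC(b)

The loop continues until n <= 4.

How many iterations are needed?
5

Tracing iterations:
Initial: b=-3, n=9
After iteration 1: b=-4, n=8
After iteration 2: b=-5, n=7
After iteration 3: b=-6, n=6
After iteration 4: b=-7, n=5
After iteration 5: b=-8, n=4
n <= 4 now holds, so the loop exits after 5 iterations.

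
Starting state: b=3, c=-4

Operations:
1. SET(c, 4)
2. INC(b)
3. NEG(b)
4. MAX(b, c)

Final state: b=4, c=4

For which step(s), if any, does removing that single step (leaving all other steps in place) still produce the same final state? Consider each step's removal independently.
Step(s) 2, 3

Testing removal of each single step:
Without step 1: final = b=-4, c=-4 (different)
Without step 2: final = b=4, c=4 (same)
Without step 3: final = b=4, c=4 (same)
Without step 4: final = b=-4, c=4 (different)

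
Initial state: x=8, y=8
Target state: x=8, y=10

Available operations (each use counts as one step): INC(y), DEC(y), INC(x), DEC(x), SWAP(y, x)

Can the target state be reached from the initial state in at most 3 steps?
Yes

Path (2 steps): INC(y) → INC(y)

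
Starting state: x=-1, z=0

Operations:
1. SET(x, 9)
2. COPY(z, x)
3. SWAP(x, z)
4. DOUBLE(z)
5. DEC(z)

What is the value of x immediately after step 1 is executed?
x = 9

Tracing x through execution:
Initial: x = -1
After step 1 (SET(x, 9)): x = 9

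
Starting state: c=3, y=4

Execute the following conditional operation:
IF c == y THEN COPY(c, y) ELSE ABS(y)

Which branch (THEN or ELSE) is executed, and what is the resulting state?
Branch: ELSE, Final state: c=3, y=4

Evaluating condition: c == y
c = 3, y = 4
Condition is False, so ELSE branch executes
After ABS(y): c=3, y=4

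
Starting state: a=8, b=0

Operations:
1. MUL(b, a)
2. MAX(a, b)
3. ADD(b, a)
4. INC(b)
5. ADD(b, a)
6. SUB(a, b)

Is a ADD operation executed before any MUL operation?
No

First ADD: step 3
First MUL: step 1
Since 3 > 1, MUL comes first.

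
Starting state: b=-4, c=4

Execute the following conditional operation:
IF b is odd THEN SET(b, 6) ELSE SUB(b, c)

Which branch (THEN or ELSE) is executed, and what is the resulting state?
Branch: ELSE, Final state: b=-8, c=4

Evaluating condition: b is odd
Condition is False, so ELSE branch executes
After SUB(b, c): b=-8, c=4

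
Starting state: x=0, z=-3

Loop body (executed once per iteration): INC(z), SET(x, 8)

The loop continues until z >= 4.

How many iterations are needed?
7

Tracing iterations:
Initial: x=0, z=-3
After iteration 1: x=8, z=-2
After iteration 2: x=8, z=-1
After iteration 3: x=8, z=0
After iteration 4: x=8, z=1
After iteration 5: x=8, z=2
After iteration 6: x=8, z=3
After iteration 7: x=8, z=4
z >= 4 now holds, so the loop exits after 7 iterations.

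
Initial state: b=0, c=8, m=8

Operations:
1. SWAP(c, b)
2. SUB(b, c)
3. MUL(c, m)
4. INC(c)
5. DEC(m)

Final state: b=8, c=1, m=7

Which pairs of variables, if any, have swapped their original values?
None

Comparing initial and final values:
c: 8 → 1
b: 0 → 8
m: 8 → 7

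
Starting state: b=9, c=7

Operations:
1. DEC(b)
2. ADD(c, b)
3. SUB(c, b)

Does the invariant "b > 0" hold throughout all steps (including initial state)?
Yes

The invariant holds at every step.

State at each step:
Initial: b=9, c=7
After step 1: b=8, c=7
After step 2: b=8, c=15
After step 3: b=8, c=7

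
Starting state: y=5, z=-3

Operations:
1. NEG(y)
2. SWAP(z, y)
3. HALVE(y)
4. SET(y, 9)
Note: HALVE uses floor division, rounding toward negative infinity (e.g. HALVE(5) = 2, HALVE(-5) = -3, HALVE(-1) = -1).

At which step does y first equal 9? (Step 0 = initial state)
Step 4

Tracing y:
Initial: y = 5
After step 1: y = -5
After step 2: y = -3
After step 3: y = -2
After step 4: y = 9 ← first occurrence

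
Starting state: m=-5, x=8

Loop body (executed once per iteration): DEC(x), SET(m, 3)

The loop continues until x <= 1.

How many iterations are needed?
7

Tracing iterations:
Initial: m=-5, x=8
After iteration 1: m=3, x=7
After iteration 2: m=3, x=6
After iteration 3: m=3, x=5
After iteration 4: m=3, x=4
After iteration 5: m=3, x=3
After iteration 6: m=3, x=2
After iteration 7: m=3, x=1
x <= 1 now holds, so the loop exits after 7 iterations.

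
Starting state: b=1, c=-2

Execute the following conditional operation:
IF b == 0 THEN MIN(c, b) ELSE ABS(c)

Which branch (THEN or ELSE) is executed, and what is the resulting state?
Branch: ELSE, Final state: b=1, c=2

Evaluating condition: b == 0
b = 1
Condition is False, so ELSE branch executes
After ABS(c): b=1, c=2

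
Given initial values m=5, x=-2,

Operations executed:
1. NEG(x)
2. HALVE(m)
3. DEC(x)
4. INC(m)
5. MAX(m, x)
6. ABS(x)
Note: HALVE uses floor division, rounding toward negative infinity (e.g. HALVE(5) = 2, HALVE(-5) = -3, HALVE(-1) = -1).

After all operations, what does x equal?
x = 1

Tracing execution:
Step 1: NEG(x) → x = 2
Step 2: HALVE(m) → x = 2
Step 3: DEC(x) → x = 1
Step 4: INC(m) → x = 1
Step 5: MAX(m, x) → x = 1
Step 6: ABS(x) → x = 1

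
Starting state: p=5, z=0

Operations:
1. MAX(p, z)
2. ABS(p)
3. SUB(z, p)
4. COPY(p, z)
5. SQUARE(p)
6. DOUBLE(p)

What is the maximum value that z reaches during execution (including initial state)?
0

Values of z at each step:
Initial: z = 0 ← maximum
After step 1: z = 0
After step 2: z = 0
After step 3: z = -5
After step 4: z = -5
After step 5: z = -5
After step 6: z = -5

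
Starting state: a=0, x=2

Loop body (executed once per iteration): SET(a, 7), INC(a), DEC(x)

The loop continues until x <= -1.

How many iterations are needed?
3

Tracing iterations:
Initial: a=0, x=2
After iteration 1: a=8, x=1
After iteration 2: a=8, x=0
After iteration 3: a=8, x=-1
x <= -1 now holds, so the loop exits after 3 iterations.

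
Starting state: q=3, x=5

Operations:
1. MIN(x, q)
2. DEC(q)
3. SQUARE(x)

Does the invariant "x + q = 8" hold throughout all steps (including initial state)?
No, violated after step 1

The invariant is violated after step 1.

State at each step:
Initial: q=3, x=5
After step 1: q=3, x=3
After step 2: q=2, x=3
After step 3: q=2, x=9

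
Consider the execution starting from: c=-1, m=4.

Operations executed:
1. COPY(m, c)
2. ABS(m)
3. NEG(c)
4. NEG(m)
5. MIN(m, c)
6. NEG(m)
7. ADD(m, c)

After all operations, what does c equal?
c = 1

Tracing execution:
Step 1: COPY(m, c) → c = -1
Step 2: ABS(m) → c = -1
Step 3: NEG(c) → c = 1
Step 4: NEG(m) → c = 1
Step 5: MIN(m, c) → c = 1
Step 6: NEG(m) → c = 1
Step 7: ADD(m, c) → c = 1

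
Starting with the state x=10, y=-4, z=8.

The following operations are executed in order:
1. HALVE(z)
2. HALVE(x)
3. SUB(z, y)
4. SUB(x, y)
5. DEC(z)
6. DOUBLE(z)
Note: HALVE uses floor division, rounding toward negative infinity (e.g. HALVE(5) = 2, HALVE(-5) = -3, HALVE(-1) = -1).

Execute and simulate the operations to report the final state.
{x: 9, y: -4, z: 14}

Step-by-step execution:
Initial: x=10, y=-4, z=8
After step 1 (HALVE(z)): x=10, y=-4, z=4
After step 2 (HALVE(x)): x=5, y=-4, z=4
After step 3 (SUB(z, y)): x=5, y=-4, z=8
After step 4 (SUB(x, y)): x=9, y=-4, z=8
After step 5 (DEC(z)): x=9, y=-4, z=7
After step 6 (DOUBLE(z)): x=9, y=-4, z=14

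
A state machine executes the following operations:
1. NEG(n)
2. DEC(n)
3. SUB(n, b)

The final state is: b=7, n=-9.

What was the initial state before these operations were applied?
b=7, n=1

Working backwards:
Final state: b=7, n=-9
Before step 3 (SUB(n, b)): b=7, n=-2
Before step 2 (DEC(n)): b=7, n=-1
Before step 1 (NEG(n)): b=7, n=1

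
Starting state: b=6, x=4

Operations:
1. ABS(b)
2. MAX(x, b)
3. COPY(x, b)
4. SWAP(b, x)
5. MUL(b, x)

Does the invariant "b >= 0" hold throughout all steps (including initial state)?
Yes

The invariant holds at every step.

State at each step:
Initial: b=6, x=4
After step 1: b=6, x=4
After step 2: b=6, x=6
After step 3: b=6, x=6
After step 4: b=6, x=6
After step 5: b=36, x=6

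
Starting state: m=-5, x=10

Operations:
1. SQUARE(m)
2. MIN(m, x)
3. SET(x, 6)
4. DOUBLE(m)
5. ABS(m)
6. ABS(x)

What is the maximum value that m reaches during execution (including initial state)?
25

Values of m at each step:
Initial: m = -5
After step 1: m = 25 ← maximum
After step 2: m = 10
After step 3: m = 10
After step 4: m = 20
After step 5: m = 20
After step 6: m = 20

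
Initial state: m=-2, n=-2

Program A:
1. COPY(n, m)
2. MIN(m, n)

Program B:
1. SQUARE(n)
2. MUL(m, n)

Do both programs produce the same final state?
No

Program A final state: m=-2, n=-2
Program B final state: m=-8, n=4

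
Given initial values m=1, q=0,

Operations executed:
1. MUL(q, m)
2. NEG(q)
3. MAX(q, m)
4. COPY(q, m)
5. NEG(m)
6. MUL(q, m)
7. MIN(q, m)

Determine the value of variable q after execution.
q = -1

Tracing execution:
Step 1: MUL(q, m) → q = 0
Step 2: NEG(q) → q = 0
Step 3: MAX(q, m) → q = 1
Step 4: COPY(q, m) → q = 1
Step 5: NEG(m) → q = 1
Step 6: MUL(q, m) → q = -1
Step 7: MIN(q, m) → q = -1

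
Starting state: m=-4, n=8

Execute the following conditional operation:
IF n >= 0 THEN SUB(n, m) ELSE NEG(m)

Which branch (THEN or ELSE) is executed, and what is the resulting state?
Branch: THEN, Final state: m=-4, n=12

Evaluating condition: n >= 0
n = 8
Condition is True, so THEN branch executes
After SUB(n, m): m=-4, n=12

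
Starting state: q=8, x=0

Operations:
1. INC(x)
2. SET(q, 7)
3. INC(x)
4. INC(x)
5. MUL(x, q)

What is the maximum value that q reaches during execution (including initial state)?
8

Values of q at each step:
Initial: q = 8 ← maximum
After step 1: q = 8
After step 2: q = 7
After step 3: q = 7
After step 4: q = 7
After step 5: q = 7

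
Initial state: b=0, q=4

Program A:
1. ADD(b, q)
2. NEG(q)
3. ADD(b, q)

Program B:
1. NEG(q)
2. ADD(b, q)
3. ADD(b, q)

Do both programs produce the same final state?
No

Program A final state: b=0, q=-4
Program B final state: b=-8, q=-4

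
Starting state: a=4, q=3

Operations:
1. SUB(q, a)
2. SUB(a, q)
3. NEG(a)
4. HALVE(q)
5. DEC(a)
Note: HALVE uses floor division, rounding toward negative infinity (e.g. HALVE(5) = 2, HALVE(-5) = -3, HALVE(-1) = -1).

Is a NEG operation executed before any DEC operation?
Yes

First NEG: step 3
First DEC: step 5
Since 3 < 5, NEG comes first.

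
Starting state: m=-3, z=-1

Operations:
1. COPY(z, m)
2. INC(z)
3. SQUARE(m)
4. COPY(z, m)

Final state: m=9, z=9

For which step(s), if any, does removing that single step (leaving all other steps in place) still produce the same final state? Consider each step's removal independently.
Step(s) 1, 2

Testing removal of each single step:
Without step 1: final = m=9, z=9 (same)
Without step 2: final = m=9, z=9 (same)
Without step 3: final = m=-3, z=-3 (different)
Without step 4: final = m=9, z=-2 (different)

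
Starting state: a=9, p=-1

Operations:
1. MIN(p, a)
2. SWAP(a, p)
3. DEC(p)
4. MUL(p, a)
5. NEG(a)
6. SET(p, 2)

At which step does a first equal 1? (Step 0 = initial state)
Step 5

Tracing a:
Initial: a = 9
After step 1: a = 9
After step 2: a = -1
After step 3: a = -1
After step 4: a = -1
After step 5: a = 1 ← first occurrence
After step 6: a = 1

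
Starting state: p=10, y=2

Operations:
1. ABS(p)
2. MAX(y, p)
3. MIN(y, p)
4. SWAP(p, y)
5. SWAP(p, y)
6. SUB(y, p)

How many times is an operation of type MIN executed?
1

Counting MIN operations:
Step 3: MIN(y, p) ← MIN
Total: 1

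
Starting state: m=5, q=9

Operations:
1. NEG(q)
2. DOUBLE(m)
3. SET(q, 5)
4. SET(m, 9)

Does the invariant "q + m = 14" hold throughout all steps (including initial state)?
No, violated after step 1

The invariant is violated after step 1.

State at each step:
Initial: m=5, q=9
After step 1: m=5, q=-9
After step 2: m=10, q=-9
After step 3: m=10, q=5
After step 4: m=9, q=5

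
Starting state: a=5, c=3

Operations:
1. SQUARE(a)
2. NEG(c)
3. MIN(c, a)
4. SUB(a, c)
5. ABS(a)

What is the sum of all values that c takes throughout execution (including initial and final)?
-6

Values of c at each step:
Initial: c = 3
After step 1: c = 3
After step 2: c = -3
After step 3: c = -3
After step 4: c = -3
After step 5: c = -3
Sum = 3 + 3 + -3 + -3 + -3 + -3 = -6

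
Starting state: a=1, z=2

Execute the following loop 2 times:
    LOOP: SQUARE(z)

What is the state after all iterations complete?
a=1, z=16

Iteration trace:
Start: a=1, z=2
After iteration 1: a=1, z=4
After iteration 2: a=1, z=16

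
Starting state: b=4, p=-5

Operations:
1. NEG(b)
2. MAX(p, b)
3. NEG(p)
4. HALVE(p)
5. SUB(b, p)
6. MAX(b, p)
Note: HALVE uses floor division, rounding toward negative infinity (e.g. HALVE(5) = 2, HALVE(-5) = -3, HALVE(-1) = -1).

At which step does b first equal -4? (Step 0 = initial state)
Step 1

Tracing b:
Initial: b = 4
After step 1: b = -4 ← first occurrence
After step 2: b = -4
After step 3: b = -4
After step 4: b = -4
After step 5: b = -6
After step 6: b = 2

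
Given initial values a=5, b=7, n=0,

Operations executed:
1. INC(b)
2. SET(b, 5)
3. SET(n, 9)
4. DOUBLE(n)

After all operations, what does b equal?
b = 5

Tracing execution:
Step 1: INC(b) → b = 8
Step 2: SET(b, 5) → b = 5
Step 3: SET(n, 9) → b = 5
Step 4: DOUBLE(n) → b = 5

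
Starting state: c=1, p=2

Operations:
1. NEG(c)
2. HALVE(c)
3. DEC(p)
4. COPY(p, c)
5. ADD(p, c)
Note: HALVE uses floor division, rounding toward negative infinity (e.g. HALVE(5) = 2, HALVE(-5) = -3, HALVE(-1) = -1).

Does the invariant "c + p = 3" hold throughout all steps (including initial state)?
No, violated after step 1

The invariant is violated after step 1.

State at each step:
Initial: c=1, p=2
After step 1: c=-1, p=2
After step 2: c=-1, p=2
After step 3: c=-1, p=1
After step 4: c=-1, p=-1
After step 5: c=-1, p=-2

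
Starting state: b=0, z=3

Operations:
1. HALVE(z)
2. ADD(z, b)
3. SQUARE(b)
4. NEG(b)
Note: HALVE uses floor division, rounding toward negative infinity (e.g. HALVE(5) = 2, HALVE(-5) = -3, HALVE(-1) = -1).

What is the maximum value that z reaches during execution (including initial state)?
3

Values of z at each step:
Initial: z = 3 ← maximum
After step 1: z = 1
After step 2: z = 1
After step 3: z = 1
After step 4: z = 1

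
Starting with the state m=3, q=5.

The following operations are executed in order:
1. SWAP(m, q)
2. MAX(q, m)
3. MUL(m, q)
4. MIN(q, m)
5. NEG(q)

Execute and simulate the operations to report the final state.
{m: 25, q: -5}

Step-by-step execution:
Initial: m=3, q=5
After step 1 (SWAP(m, q)): m=5, q=3
After step 2 (MAX(q, m)): m=5, q=5
After step 3 (MUL(m, q)): m=25, q=5
After step 4 (MIN(q, m)): m=25, q=5
After step 5 (NEG(q)): m=25, q=-5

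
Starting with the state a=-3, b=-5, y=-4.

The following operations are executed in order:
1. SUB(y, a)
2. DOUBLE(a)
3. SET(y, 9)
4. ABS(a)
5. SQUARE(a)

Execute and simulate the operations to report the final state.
{a: 36, b: -5, y: 9}

Step-by-step execution:
Initial: a=-3, b=-5, y=-4
After step 1 (SUB(y, a)): a=-3, b=-5, y=-1
After step 2 (DOUBLE(a)): a=-6, b=-5, y=-1
After step 3 (SET(y, 9)): a=-6, b=-5, y=9
After step 4 (ABS(a)): a=6, b=-5, y=9
After step 5 (SQUARE(a)): a=36, b=-5, y=9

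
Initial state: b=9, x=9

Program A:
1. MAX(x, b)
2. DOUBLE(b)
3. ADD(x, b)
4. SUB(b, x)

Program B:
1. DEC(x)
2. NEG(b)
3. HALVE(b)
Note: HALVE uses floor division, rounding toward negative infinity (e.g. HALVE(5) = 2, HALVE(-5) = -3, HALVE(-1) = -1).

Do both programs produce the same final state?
No

Program A final state: b=-9, x=27
Program B final state: b=-5, x=8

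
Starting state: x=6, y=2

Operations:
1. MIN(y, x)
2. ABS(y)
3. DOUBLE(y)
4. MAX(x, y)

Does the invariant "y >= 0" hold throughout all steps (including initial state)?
Yes

The invariant holds at every step.

State at each step:
Initial: x=6, y=2
After step 1: x=6, y=2
After step 2: x=6, y=2
After step 3: x=6, y=4
After step 4: x=6, y=4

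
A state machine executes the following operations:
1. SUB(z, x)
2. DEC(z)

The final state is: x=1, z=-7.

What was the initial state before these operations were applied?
x=1, z=-5

Working backwards:
Final state: x=1, z=-7
Before step 2 (DEC(z)): x=1, z=-6
Before step 1 (SUB(z, x)): x=1, z=-5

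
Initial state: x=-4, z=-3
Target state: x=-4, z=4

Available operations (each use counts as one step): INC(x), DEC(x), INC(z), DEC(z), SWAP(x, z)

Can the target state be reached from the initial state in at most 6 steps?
No

The target state cannot be reached within 6 steps.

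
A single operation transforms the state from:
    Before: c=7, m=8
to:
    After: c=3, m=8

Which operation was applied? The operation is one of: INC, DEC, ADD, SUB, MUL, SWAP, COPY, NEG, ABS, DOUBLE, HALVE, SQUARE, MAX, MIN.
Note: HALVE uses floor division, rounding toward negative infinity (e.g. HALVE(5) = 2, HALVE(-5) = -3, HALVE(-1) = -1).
HALVE(c)

Analyzing the change:
Before: c=7, m=8
After: c=3, m=8
Variable c changed from 7 to 3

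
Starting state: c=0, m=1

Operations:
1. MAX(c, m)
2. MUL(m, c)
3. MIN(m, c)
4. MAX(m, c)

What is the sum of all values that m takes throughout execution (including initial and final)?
5

Values of m at each step:
Initial: m = 1
After step 1: m = 1
After step 2: m = 1
After step 3: m = 1
After step 4: m = 1
Sum = 1 + 1 + 1 + 1 + 1 = 5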